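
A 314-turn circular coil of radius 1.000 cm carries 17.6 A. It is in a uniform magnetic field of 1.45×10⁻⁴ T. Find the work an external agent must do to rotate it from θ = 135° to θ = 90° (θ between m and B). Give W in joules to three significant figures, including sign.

m = NIA = NIπa² = 314·(17.6)·π·(0.0100)² = 1.736 A·m².
W_ext = ΔU = −mB cosθ₂ + mB cosθ₁ = mB(cosθ₁ − cosθ₂).
W = (1.736)(1.45×10⁻⁴)·(cos135° − cos90°) = (2.517×10⁻⁴)·(-0.7071) = -1.780×10⁻⁴ J.

W ≈ -1.78×10⁻⁴ J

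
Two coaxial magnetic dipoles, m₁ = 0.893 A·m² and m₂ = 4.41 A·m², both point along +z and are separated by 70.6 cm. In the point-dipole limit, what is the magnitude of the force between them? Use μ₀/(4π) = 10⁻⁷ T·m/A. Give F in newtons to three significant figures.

On-axis B of dipole 1: B = (μ₀/4π)·2m₁/r³. Force on dipole 2: F = m₂·dB/dr.
dB/dr = −(μ₀/4π)·6m₁/r⁴, so |F| = (μ₀/4π)·6m₁m₂/r⁴.
F = 6(10⁻⁷)(0.893)(4.41)/(0.706)⁴ = 9.511×10⁻⁶ N.

F ≈ 9.51×10⁻⁶ N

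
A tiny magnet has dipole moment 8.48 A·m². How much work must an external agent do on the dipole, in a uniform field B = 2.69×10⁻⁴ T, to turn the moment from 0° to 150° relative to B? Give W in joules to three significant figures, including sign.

W_ext = ΔU = −mB cosθ₂ + mB cosθ₁ = mB(cosθ₁ − cosθ₂).
W = (8.48)(2.69×10⁻⁴)·(cos0° − cos150°) = (0.002281)·(+1.8660) = 0.004257 J.

W ≈ 0.00426 J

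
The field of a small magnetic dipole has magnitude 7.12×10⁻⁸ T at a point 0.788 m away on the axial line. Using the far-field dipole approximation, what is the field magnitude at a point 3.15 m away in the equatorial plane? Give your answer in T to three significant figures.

B ≈ 5.57×10⁻¹⁰ T

Dipole fields scale as 1/r³ in the far field.
The axial field is twice the equatorial field at the same r, so the geometry factor is 1/2.
B₂ = B₁ · (1/2) · (r₁/r₂)³ = 7.12×10⁻⁸ · 0.5 · (0.788/3.15)³.
(r₁/r₂)³ = (0.2502)³ = 0.01565.
B₂ ≈ 5.573×10⁻¹⁰ T.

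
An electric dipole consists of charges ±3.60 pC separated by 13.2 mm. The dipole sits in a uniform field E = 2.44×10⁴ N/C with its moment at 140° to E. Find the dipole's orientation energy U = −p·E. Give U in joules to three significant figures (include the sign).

Dipole moment p = qd = (3.60×10⁻¹² C)(0.0132 m) = 4.752×10⁻¹⁴ C·m.
U = −p·E = −pE cosθ.
U = −(4.752×10⁻¹⁴)(2.44×10⁴)·cos140° = 8.882×10⁻¹⁰ J.

U ≈ 8.88×10⁻¹⁰ J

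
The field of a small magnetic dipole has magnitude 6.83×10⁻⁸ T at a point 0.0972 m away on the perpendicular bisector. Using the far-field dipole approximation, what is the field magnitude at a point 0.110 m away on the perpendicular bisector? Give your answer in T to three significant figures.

Dipole fields scale as 1/r³ in the far field; the geometry is the same at both points.
B₂ = B₁ · (r₁/r₂)³ = 6.83×10⁻⁸ · (0.0972/0.110)³.
(r₁/r₂)³ = (0.8836)³ = 0.69.
B₂ ≈ 4.712×10⁻⁸ T.

B ≈ 4.71×10⁻⁸ T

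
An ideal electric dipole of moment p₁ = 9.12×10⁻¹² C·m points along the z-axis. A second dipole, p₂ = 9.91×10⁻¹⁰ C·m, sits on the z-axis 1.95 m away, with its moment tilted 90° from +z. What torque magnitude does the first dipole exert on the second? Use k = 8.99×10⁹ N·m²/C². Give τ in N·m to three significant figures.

The second dipole sits on the axis of the first, so the field there is axial: E₁ = 2kp₁/r³ along +z.
E₁ = 2(8.99×10⁹)(9.12×10⁻¹²)/(1.95)³ = 0.02211 N/C.
Torque on the second dipole: τ = p₂ E₁ sinθ.
τ = (9.91×10⁻¹⁰)(0.02211)·sin90° = 2.192×10⁻¹¹ N·m.

τ ≈ 2.19×10⁻¹¹ N·m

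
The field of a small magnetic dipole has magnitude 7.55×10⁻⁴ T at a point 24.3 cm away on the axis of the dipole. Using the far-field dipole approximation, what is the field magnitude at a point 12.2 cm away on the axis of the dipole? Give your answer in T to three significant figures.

Dipole fields scale as 1/r³ in the far field; the geometry is the same at both points.
B₂ = B₁ · (r₁/r₂)³ = 7.55×10⁻⁴ · (24.3/12.2)³.
(r₁/r₂)³ = (1.992)³ = 7.902.
B₂ ≈ 0.005966 T.

B ≈ 0.00597 T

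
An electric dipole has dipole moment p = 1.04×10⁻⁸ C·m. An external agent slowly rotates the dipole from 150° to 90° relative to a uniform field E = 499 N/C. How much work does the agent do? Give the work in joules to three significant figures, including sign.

W ≈ -4.49×10⁻⁶ J

W_ext = ΔU = U(θ₂) − U(θ₁) = −pE cosθ₂ − (−pE cosθ₁) = pE(cosθ₁ − cosθ₂).
W = (1.04×10⁻⁸)(499)·(cos150° − cos90°) = (5.190×10⁻⁶)·(-0.8660) = -4.494×10⁻⁶ J.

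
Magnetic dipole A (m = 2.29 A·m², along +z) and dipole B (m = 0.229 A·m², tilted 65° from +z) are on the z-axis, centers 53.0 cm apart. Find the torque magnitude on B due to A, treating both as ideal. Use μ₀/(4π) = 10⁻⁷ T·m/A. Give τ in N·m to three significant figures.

τ ≈ 6.38×10⁻⁷ N·m

Dipole B is on the axis of dipole A, so B₁ there is axial: B₁ = (μ₀/4π)·2m₁/r³ along +z.
B₁ = 2(10⁻⁷)(2.29)/(0.530)³ = 3.076×10⁻⁶ T.
τ = m₂ B₁ sinθ.
τ = (0.229)(3.076×10⁻⁶)·sin65° = 6.385×10⁻⁷ N·m.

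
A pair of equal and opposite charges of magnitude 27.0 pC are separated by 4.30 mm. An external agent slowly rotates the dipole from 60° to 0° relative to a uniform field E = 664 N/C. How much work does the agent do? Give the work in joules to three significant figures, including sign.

Dipole moment p = qd = (2.70×10⁻¹¹ C)(0.00430 m) = 1.161×10⁻¹³ C·m.
W_ext = ΔU = U(θ₂) − U(θ₁) = −pE cosθ₂ − (−pE cosθ₁) = pE(cosθ₁ − cosθ₂).
W = (1.161×10⁻¹³)(664)·(cos60° − cos0°) = (7.709×10⁻¹¹)·(-0.5000) = -3.855×10⁻¹¹ J.

W ≈ -3.85×10⁻¹¹ J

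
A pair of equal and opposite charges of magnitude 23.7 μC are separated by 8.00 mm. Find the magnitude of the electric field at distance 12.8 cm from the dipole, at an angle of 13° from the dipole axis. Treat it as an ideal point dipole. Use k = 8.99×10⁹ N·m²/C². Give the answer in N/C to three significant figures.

Dipole moment p = qd = (2.37×10⁻⁵ C)(0.00800 m) = 1.896×10⁻⁷ C·m.
At angle θ the dipole field magnitude is E = (kp/r³)·√(1 + 3cos²θ).
kp/r³ = (8.99×10⁹)(1.896×10⁻⁷) / (0.128)³ = 8.128×10⁵ N/C.
√(1 + 3cos²13°) = √(1 + 3·0.9494) = √3.8482 ≈ 1.9617.
E ≈ 8.128×10⁵ × 1.962 = 1.594×10⁶ N/C.

E ≈ 1.59×10⁶ N/C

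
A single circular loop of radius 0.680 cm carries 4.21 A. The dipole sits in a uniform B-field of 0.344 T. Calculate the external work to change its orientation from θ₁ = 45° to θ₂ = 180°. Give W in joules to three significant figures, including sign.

W ≈ 3.59×10⁻⁴ J

Magnetic moment m = IA = Iπa² = (4.21)·π·(0.00680)² = 6.116×10⁻⁴ A·m².
W_ext = ΔU = −mB cosθ₂ + mB cosθ₁ = mB(cosθ₁ − cosθ₂).
W = (6.116×10⁻⁴)(0.344)·(cos45° − cos180°) = (2.104×10⁻⁴)·(+1.7071) = 3.592×10⁻⁴ J.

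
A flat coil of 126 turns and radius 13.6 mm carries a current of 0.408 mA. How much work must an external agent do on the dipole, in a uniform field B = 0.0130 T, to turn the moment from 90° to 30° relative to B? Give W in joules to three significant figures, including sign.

W ≈ -3.36×10⁻⁷ J

m = NIA = NIπa² = 126·(4.08×10⁻⁴)·π·(0.0136)² = 2.987×10⁻⁵ A·m².
W_ext = ΔU = −mB cosθ₂ + mB cosθ₁ = mB(cosθ₁ − cosθ₂).
W = (2.987×10⁻⁵)(0.0130)·(cos90° − cos30°) = (3.883×10⁻⁷)·(-0.8660) = -3.363×10⁻⁷ J.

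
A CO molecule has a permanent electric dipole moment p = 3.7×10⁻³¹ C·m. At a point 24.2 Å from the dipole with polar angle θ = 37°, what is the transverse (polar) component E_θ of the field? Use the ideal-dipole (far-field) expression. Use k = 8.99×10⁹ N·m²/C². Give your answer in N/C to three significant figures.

For a dipole, E_θ = (kp sinθ)/r³.
kp/r³ = (8.99×10⁹)(3.70×10⁻³¹)/(2.42×10⁻⁹)³ = 2.347×10⁵ N/C.
E_θ = 2.347×10⁵·sin37° = 1.412×10⁵ N/C.

E_θ ≈ 1.41×10⁵ N/C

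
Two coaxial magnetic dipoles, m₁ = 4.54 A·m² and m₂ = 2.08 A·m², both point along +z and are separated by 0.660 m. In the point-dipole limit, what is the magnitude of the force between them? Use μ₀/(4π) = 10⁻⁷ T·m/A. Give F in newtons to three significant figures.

On-axis B of dipole 1: B = (μ₀/4π)·2m₁/r³. Force on dipole 2: F = m₂·dB/dr.
dB/dr = −(μ₀/4π)·6m₁/r⁴, so |F| = (μ₀/4π)·6m₁m₂/r⁴.
F = 6(10⁻⁷)(4.54)(2.08)/(0.660)⁴ = 2.986×10⁻⁵ N.

F ≈ 2.99×10⁻⁵ N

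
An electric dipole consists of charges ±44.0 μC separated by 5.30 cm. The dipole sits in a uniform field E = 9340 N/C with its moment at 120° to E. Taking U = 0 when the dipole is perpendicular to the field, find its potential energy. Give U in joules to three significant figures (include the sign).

U ≈ 0.0109 J

Dipole moment p = qd = (4.40×10⁻⁵ C)(0.0530 m) = 2.332×10⁻⁶ C·m.
U = −p·E = −pE cosθ.
U = −(2.332×10⁻⁶)(9340)·cos120° = 0.01089 J.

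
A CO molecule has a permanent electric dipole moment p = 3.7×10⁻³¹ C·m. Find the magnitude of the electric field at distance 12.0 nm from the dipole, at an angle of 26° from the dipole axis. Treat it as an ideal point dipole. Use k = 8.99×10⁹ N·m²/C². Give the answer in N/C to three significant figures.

At angle θ the dipole field magnitude is E = (kp/r³)·√(1 + 3cos²θ).
kp/r³ = (8.99×10⁹)(3.70×10⁻³¹) / (1.20×10⁻⁸)³ = 1925 N/C.
√(1 + 3cos²26°) = √(1 + 3·0.8078) = √3.4235 ≈ 1.8503.
E ≈ 1925 × 1.850 = 3562 N/C.

E ≈ 3560 N/C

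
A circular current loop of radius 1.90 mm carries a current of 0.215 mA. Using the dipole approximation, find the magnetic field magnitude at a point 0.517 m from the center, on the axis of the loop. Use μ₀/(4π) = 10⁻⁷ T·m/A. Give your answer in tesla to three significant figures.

Magnetic moment m = IA = Iπa² = (2.15×10⁻⁴)·π·(0.00190)² = 2.438×10⁻⁹ A·m².
On axis B = (μ₀/4π)·2m/r³.
B = 2·(10⁻⁷)·(2.438×10⁻⁹) / (0.517)³ = 3.529×10⁻¹⁵ T.

B ≈ 3.53×10⁻¹⁵ T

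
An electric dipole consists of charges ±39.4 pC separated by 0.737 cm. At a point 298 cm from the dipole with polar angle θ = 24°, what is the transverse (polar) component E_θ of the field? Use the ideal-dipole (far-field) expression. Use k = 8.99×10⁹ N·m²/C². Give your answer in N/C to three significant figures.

Dipole moment p = qd = (3.94×10⁻¹¹ C)(0.00737 m) = 2.904×10⁻¹³ C·m.
For a dipole, E_θ = (kp sinθ)/r³.
kp/r³ = (8.99×10⁹)(2.904×10⁻¹³)/(2.98)³ = 9.865×10⁻⁵ N/C.
E_θ = 9.865×10⁻⁵·sin24° = 4.013×10⁻⁵ N/C.

E_θ ≈ 4.01×10⁻⁵ N/C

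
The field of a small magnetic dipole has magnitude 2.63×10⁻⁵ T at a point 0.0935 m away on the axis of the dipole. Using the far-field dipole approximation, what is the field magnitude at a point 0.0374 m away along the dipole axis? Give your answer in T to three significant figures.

Dipole fields scale as 1/r³ in the far field; the geometry is the same at both points.
B₂ = B₁ · (r₁/r₂)³ = 2.63×10⁻⁵ · (0.0935/0.0374)³.
(r₁/r₂)³ = (2.5)³ = 15.62.
B₂ ≈ 4.109×10⁻⁴ T.

B ≈ 4.11×10⁻⁴ T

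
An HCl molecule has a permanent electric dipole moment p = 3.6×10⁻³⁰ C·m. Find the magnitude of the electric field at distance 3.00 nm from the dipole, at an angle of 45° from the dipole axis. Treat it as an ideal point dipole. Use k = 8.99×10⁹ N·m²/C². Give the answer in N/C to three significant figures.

E ≈ 1.90×10⁶ N/C

At angle θ the dipole field magnitude is E = (kp/r³)·√(1 + 3cos²θ).
kp/r³ = (8.99×10⁹)(3.60×10⁻³⁰) / (3.00×10⁻⁹)³ = 1.199×10⁶ N/C.
√(1 + 3cos²45°) = √(1 + 3·0.5000) = √2.5000 ≈ 1.5811.
E ≈ 1.199×10⁶ × 1.581 = 1.895×10⁶ N/C.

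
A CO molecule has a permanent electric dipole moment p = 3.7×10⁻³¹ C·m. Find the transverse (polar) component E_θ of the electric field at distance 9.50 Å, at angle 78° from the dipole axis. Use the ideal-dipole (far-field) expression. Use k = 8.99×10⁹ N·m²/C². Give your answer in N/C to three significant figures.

E_θ ≈ 3.79×10⁶ N/C

For a dipole, E_θ = (kp sinθ)/r³.
kp/r³ = (8.99×10⁹)(3.70×10⁻³¹)/(9.50×10⁻¹⁰)³ = 3.880×10⁶ N/C.
E_θ = 3.880×10⁶·sin78° = 3.795×10⁶ N/C.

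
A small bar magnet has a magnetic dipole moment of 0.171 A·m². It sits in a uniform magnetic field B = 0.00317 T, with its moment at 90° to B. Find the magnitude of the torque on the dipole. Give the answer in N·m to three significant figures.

τ ≈ 5.42×10⁻⁴ N·m

Torque on a magnetic dipole: τ = mB sinθ.
τ = (0.171)(0.00317)·sin90° = 5.421×10⁻⁴ N·m.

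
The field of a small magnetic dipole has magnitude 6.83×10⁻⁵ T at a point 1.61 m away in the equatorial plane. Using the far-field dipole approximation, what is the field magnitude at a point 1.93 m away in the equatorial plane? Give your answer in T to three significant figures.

Dipole fields scale as 1/r³ in the far field; the geometry is the same at both points.
B₂ = B₁ · (r₁/r₂)³ = 6.83×10⁻⁵ · (1.61/1.93)³.
(r₁/r₂)³ = (0.8342)³ = 0.5805.
B₂ ≈ 3.965×10⁻⁵ T.

B ≈ 3.96×10⁻⁵ T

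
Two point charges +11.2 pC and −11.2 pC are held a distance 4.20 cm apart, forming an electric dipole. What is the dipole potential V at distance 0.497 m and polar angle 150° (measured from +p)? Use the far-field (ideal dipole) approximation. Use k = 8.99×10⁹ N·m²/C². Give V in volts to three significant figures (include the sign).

Dipole moment p = qd = (1.12×10⁻¹¹ C)(0.0420 m) = 4.704×10⁻¹³ C·m.
The dipole potential is V = kp cosθ / r².
V = (8.99×10⁹)(4.704×10⁻¹³)·cos150° / (0.497)² = -0.01483 V.

V ≈ -0.0148 V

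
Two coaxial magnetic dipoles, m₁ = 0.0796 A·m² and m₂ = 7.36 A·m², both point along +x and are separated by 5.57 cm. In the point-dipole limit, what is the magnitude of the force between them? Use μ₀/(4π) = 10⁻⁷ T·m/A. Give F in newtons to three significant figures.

F ≈ 0.0365 N

On-axis B of dipole 1: B = (μ₀/4π)·2m₁/r³. Force on dipole 2: F = m₂·dB/dr.
dB/dr = −(μ₀/4π)·6m₁/r⁴, so |F| = (μ₀/4π)·6m₁m₂/r⁴.
F = 6(10⁻⁷)(0.0796)(7.36)/(0.0557)⁴ = 0.03652 N.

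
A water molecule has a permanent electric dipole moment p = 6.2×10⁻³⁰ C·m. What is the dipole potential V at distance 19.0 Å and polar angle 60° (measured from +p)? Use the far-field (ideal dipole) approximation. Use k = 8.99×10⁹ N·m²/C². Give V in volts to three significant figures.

The dipole potential is V = kp cosθ / r².
V = (8.99×10⁹)(6.20×10⁻³⁰)·cos60° / (1.90×10⁻⁹)² = 0.007720 V.

V ≈ 0.00772 V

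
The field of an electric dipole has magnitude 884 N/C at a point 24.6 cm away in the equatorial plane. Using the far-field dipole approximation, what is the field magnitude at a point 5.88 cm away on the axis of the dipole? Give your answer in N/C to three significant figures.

Dipole fields scale as 1/r³ in the far field.
The axial field is twice the equatorial field at the same r, so the geometry factor is 2/1.
E₂ = E₁ · (2/1) · (r₁/r₂)³ = 884 · 2 · (24.6/5.88)³.
(r₁/r₂)³ = (4.184)³ = 73.23.
E₂ ≈ 1.295×10⁵ N/C.

E ≈ 1.29×10⁵ N/C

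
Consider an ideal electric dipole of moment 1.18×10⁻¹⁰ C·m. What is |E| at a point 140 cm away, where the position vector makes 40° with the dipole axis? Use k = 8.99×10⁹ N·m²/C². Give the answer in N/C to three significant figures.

E ≈ 0.642 N/C

At angle θ the dipole field magnitude is E = (kp/r³)·√(1 + 3cos²θ).
kp/r³ = (8.99×10⁹)(1.18×10⁻¹⁰) / (1.40)³ = 0.3866 N/C.
√(1 + 3cos²40°) = √(1 + 3·0.5868) = √2.7605 ≈ 1.6615.
E ≈ 0.3866 × 1.661 = 0.6423 N/C.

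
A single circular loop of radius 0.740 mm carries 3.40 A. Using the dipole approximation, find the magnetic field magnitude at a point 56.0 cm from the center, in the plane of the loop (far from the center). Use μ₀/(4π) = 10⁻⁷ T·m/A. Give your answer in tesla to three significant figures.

Magnetic moment m = IA = Iπa² = (3.40)·π·(7.40×10⁻⁴)² = 5.849×10⁻⁶ A·m².
In the equatorial plane B = (μ₀/4π)·m/r³ (half the axial value).
B = (10⁻⁷)·(5.849×10⁻⁶) / (0.560)³ = 3.331×10⁻¹² T.

B ≈ 3.33×10⁻¹² T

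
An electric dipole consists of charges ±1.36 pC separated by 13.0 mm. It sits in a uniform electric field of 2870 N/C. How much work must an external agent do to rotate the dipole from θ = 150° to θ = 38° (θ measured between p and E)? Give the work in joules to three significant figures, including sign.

Dipole moment p = qd = (1.36×10⁻¹² C)(0.0130 m) = 1.768×10⁻¹⁴ C·m.
W_ext = ΔU = U(θ₂) − U(θ₁) = −pE cosθ₂ − (−pE cosθ₁) = pE(cosθ₁ − cosθ₂).
W = (1.768×10⁻¹⁴)(2870)·(cos150° − cos38°) = (5.074×10⁻¹¹)·(-1.6540) = -8.393×10⁻¹¹ J.

W ≈ -8.39×10⁻¹¹ J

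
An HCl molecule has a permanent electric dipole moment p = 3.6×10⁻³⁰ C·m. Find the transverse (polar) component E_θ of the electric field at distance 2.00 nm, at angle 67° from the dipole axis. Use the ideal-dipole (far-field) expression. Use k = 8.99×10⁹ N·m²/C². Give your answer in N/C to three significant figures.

E_θ ≈ 3.72×10⁶ N/C

For a dipole, E_θ = (kp sinθ)/r³.
kp/r³ = (8.99×10⁹)(3.60×10⁻³⁰)/(2.00×10⁻⁹)³ = 4.045×10⁶ N/C.
E_θ = 4.045×10⁶·sin67° = 3.724×10⁶ N/C.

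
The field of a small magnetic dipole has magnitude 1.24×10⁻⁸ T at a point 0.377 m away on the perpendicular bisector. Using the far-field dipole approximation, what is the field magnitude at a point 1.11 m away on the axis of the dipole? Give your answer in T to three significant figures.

Dipole fields scale as 1/r³ in the far field.
The axial field is twice the equatorial field at the same r, so the geometry factor is 2/1.
B₂ = B₁ · (2/1) · (r₁/r₂)³ = 1.24×10⁻⁸ · 2 · (0.377/1.11)³.
(r₁/r₂)³ = (0.3396)³ = 0.03918.
B₂ ≈ 9.716×10⁻¹⁰ T.

B ≈ 9.72×10⁻¹⁰ T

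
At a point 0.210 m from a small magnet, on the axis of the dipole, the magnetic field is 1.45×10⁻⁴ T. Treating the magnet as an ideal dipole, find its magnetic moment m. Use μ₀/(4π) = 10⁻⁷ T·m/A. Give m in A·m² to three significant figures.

m ≈ 6.71 A·m²

On axis B = (μ₀/4π)·2m/r³, so m = Br³·4π/(μ₀·2).
m = (1.45×10⁻⁴)·(0.210)³ / (2·10⁻⁷) = 6.714 A·m².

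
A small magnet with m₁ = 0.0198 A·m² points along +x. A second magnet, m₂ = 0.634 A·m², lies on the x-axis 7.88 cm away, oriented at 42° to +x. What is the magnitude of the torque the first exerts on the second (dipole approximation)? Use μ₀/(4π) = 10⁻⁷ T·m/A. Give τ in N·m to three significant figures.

Dipole B is on the axis of dipole A, so B₁ there is axial: B₁ = (μ₀/4π)·2m₁/r³ along +x.
B₁ = 2(10⁻⁷)(0.0198)/(0.0788)³ = 8.093×10⁻⁶ T.
τ = m₂ B₁ sinθ.
τ = (0.634)(8.093×10⁻⁶)·sin42° = 3.433×10⁻⁶ N·m.

τ ≈ 3.43×10⁻⁶ N·m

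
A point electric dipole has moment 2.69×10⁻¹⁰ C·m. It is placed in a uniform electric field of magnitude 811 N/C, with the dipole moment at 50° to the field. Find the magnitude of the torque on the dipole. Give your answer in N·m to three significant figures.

Torque on an electric dipole: τ = pE sinθ.
τ = (2.69×10⁻¹⁰)(811)·sin50° = 1.671×10⁻⁷ N·m.

τ ≈ 1.67×10⁻⁷ N·m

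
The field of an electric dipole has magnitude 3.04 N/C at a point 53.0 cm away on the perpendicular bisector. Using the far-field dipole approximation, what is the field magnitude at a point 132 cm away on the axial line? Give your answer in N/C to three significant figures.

Dipole fields scale as 1/r³ in the far field.
The axial field is twice the equatorial field at the same r, so the geometry factor is 2/1.
E₂ = E₁ · (2/1) · (r₁/r₂)³ = 3.04 · 2 · (53.0/132)³.
(r₁/r₂)³ = (0.4015)³ = 0.06473.
E₂ ≈ 0.3936 N/C.

E ≈ 0.394 N/C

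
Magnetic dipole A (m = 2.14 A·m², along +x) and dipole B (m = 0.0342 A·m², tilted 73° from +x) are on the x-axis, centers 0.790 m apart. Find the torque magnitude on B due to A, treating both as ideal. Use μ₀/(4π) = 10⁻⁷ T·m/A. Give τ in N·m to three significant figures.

Dipole B is on the axis of dipole A, so B₁ there is axial: B₁ = (μ₀/4π)·2m₁/r³ along +x.
B₁ = 2(10⁻⁷)(2.14)/(0.790)³ = 8.681×10⁻⁷ T.
τ = m₂ B₁ sinθ.
τ = (0.0342)(8.681×10⁻⁷)·sin73° = 2.839×10⁻⁸ N·m.

τ ≈ 2.84×10⁻⁸ N·m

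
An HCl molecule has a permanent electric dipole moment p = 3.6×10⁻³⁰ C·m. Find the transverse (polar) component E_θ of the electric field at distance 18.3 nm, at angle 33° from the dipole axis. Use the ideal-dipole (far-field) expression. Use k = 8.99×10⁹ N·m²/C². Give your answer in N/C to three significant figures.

E_θ ≈ 2880 N/C

For a dipole, E_θ = (kp sinθ)/r³.
kp/r³ = (8.99×10⁹)(3.60×10⁻³⁰)/(1.83×10⁻⁸)³ = 5281 N/C.
E_θ = 5281·sin33° = 2876 N/C.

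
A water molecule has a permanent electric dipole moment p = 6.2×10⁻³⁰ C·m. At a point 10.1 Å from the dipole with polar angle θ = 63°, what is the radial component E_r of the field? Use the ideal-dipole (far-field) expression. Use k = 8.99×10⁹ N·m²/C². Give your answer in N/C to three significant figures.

E_r ≈ 4.91×10⁷ N/C

For a dipole, E_r = (2kp cosθ)/r³.
kp/r³ = (8.99×10⁹)(6.20×10⁻³⁰)/(1.01×10⁻⁹)³ = 5.410×10⁷ N/C.
E_r = 2·5.410×10⁷·cos63° = 4.912×10⁷ N/C.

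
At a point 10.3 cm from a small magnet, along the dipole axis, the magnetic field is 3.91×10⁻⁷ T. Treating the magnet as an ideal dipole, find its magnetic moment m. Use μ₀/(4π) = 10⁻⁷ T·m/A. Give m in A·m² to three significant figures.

On axis B = (μ₀/4π)·2m/r³, so m = Br³·4π/(μ₀·2).
m = (3.91×10⁻⁷)·(0.103)³ / (2·10⁻⁷) = 0.002136 A·m².

m ≈ 0.00214 A·m²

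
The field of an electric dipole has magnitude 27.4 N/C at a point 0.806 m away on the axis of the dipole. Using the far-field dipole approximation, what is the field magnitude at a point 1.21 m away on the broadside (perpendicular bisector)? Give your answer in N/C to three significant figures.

Dipole fields scale as 1/r³ in the far field.
The axial field is twice the equatorial field at the same r, so the geometry factor is 1/2.
E₂ = E₁ · (1/2) · (r₁/r₂)³ = 27.4 · 0.5 · (0.806/1.21)³.
(r₁/r₂)³ = (0.6661)³ = 0.2956.
E₂ ≈ 4.049 N/C.

E ≈ 4.05 N/C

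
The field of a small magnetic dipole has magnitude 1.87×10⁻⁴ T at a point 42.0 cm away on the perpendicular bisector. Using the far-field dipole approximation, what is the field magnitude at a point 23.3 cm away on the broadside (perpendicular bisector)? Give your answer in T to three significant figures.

B ≈ 0.00110 T

Dipole fields scale as 1/r³ in the far field; the geometry is the same at both points.
B₂ = B₁ · (r₁/r₂)³ = 1.87×10⁻⁴ · (42.0/23.3)³.
(r₁/r₂)³ = (1.803)³ = 5.857.
B₂ ≈ 0.001095 T.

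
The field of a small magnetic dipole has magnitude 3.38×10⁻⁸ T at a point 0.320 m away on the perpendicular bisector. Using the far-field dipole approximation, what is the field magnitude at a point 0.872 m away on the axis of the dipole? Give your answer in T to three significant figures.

B ≈ 3.34×10⁻⁹ T

Dipole fields scale as 1/r³ in the far field.
The axial field is twice the equatorial field at the same r, so the geometry factor is 2/1.
B₂ = B₁ · (2/1) · (r₁/r₂)³ = 3.38×10⁻⁸ · 2 · (0.320/0.872)³.
(r₁/r₂)³ = (0.367)³ = 0.04942.
B₂ ≈ 3.341×10⁻⁹ T.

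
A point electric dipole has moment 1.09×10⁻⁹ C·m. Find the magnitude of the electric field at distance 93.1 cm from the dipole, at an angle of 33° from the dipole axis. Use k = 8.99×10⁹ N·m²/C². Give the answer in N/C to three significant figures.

E ≈ 21.4 N/C

At angle θ the dipole field magnitude is E = (kp/r³)·√(1 + 3cos²θ).
kp/r³ = (8.99×10⁹)(1.09×10⁻⁹) / (0.931)³ = 12.14 N/C.
√(1 + 3cos²33°) = √(1 + 3·0.7034) = √3.1101 ≈ 1.7635.
E ≈ 12.14 × 1.764 = 21.42 N/C.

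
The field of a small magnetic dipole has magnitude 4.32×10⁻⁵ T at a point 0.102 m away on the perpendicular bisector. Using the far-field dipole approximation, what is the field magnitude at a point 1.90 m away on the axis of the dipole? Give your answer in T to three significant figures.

B ≈ 1.34×10⁻⁸ T

Dipole fields scale as 1/r³ in the far field.
The axial field is twice the equatorial field at the same r, so the geometry factor is 2/1.
B₂ = B₁ · (2/1) · (r₁/r₂)³ = 4.32×10⁻⁵ · 2 · (0.102/1.90)³.
(r₁/r₂)³ = (0.05368)³ = 0.0001547.
B₂ ≈ 1.337×10⁻⁸ T.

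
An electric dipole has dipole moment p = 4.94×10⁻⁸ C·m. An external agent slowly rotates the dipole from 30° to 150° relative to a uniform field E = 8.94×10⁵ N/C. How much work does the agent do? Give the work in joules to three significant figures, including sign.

W ≈ 0.0765 J

W_ext = ΔU = U(θ₂) − U(θ₁) = −pE cosθ₂ − (−pE cosθ₁) = pE(cosθ₁ − cosθ₂).
W = (4.94×10⁻⁸)(8.94×10⁵)·(cos30° − cos150°) = (0.04416)·(+1.7321) = 0.07649 J.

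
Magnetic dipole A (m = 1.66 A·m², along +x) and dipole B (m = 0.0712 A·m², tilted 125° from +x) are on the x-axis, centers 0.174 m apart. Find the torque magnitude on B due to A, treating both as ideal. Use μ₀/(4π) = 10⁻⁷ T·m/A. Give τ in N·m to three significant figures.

τ ≈ 3.68×10⁻⁶ N·m

Dipole B is on the axis of dipole A, so B₁ there is axial: B₁ = (μ₀/4π)·2m₁/r³ along +x.
B₁ = 2(10⁻⁷)(1.66)/(0.174)³ = 6.302×10⁻⁵ T.
τ = m₂ B₁ sinθ.
τ = (0.0712)(6.302×10⁻⁵)·sin125° = 3.676×10⁻⁶ N·m.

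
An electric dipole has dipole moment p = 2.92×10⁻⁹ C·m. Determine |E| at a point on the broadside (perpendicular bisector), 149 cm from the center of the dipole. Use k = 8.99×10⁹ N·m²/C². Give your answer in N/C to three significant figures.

E ≈ 7.94 N/C

In the equatorial plane E = kp/r³.
E = (8.99×10⁹)(2.92×10⁻⁹) / (1.49)³ = 7.936 N/C.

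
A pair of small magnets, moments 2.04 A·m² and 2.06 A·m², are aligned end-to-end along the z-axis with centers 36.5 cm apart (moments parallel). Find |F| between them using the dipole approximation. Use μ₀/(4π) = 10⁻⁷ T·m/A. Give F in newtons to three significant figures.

On-axis B of dipole 1: B = (μ₀/4π)·2m₁/r³. Force on dipole 2: F = m₂·dB/dr.
dB/dr = −(μ₀/4π)·6m₁/r⁴, so |F| = (μ₀/4π)·6m₁m₂/r⁴.
F = 6(10⁻⁷)(2.04)(2.06)/(0.365)⁴ = 1.421×10⁻⁴ N.

F ≈ 1.42×10⁻⁴ N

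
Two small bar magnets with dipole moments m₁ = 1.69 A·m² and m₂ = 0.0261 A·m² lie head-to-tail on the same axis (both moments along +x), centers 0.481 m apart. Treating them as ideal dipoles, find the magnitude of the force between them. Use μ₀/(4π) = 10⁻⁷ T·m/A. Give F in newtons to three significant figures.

On-axis B of dipole 1: B = (μ₀/4π)·2m₁/r³. Force on dipole 2: F = m₂·dB/dr.
dB/dr = −(μ₀/4π)·6m₁/r⁴, so |F| = (μ₀/4π)·6m₁m₂/r⁴.
F = 6(10⁻⁷)(1.69)(0.0261)/(0.481)⁴ = 4.944×10⁻⁷ N.

F ≈ 4.94×10⁻⁷ N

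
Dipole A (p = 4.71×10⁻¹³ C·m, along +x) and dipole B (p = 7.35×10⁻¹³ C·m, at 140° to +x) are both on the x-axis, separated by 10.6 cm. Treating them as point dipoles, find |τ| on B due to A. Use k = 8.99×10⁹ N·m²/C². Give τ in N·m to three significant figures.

τ ≈ 3.36×10⁻¹² N·m

The second dipole sits on the axis of the first, so the field there is axial: E₁ = 2kp₁/r³ along +x.
E₁ = 2(8.99×10⁹)(4.71×10⁻¹³)/(0.106)³ = 7.110 N/C.
Torque on the second dipole: τ = p₂ E₁ sinθ.
τ = (7.35×10⁻¹³)(7.110)·sin140° = 3.359×10⁻¹² N·m.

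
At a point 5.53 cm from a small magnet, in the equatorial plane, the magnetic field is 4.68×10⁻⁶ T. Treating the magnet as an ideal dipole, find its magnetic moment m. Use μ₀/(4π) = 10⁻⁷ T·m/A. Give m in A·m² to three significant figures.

m ≈ 0.00791 A·m²

In the equatorial plane B = (μ₀/4π)·m/r³, so m = Br³·4π/(μ₀).
m = (4.68×10⁻⁶)·(0.0553)³ / (10⁻⁷) = 0.007914 A·m².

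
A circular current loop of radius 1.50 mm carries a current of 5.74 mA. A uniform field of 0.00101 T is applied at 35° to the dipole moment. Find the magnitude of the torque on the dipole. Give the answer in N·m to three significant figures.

τ ≈ 2.35×10⁻¹¹ N·m

Magnetic moment m = IA = Iπa² = (0.00574)·π·(0.00150)² = 4.057×10⁻⁸ A·m².
Torque on a magnetic dipole: τ = mB sinθ.
τ = (4.057×10⁻⁸)(0.00101)·sin35° = 2.350×10⁻¹¹ N·m.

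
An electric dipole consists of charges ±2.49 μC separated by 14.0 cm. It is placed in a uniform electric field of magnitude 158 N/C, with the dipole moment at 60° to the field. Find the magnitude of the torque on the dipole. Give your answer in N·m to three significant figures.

τ ≈ 4.77×10⁻⁵ N·m

Dipole moment p = qd = (2.49×10⁻⁶ C)(0.140 m) = 3.486×10⁻⁷ C·m.
Torque on an electric dipole: τ = pE sinθ.
τ = (3.486×10⁻⁷)(158)·sin60° = 4.770×10⁻⁵ N·m.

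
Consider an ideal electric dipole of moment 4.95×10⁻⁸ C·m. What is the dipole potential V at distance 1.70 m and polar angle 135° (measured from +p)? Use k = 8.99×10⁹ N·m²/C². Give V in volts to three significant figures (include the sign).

V ≈ -109 V

The dipole potential is V = kp cosθ / r².
V = (8.99×10⁹)(4.95×10⁻⁸)·cos135° / (1.70)² = -108.9 V.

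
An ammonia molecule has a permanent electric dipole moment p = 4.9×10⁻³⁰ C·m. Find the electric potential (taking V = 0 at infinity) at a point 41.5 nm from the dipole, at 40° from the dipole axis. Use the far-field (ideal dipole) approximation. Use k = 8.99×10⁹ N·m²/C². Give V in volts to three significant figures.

The dipole potential is V = kp cosθ / r².
V = (8.99×10⁹)(4.90×10⁻³⁰)·cos40° / (4.15×10⁻⁸)² = 1.959×10⁻⁵ V.

V ≈ 1.96×10⁻⁵ V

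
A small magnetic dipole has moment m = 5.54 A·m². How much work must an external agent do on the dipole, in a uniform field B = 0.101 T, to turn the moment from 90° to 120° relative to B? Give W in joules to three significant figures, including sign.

W ≈ 0.280 J

W_ext = ΔU = −mB cosθ₂ + mB cosθ₁ = mB(cosθ₁ − cosθ₂).
W = (5.54)(0.101)·(cos90° − cos120°) = (0.5595)·(+0.5000) = 0.2798 J.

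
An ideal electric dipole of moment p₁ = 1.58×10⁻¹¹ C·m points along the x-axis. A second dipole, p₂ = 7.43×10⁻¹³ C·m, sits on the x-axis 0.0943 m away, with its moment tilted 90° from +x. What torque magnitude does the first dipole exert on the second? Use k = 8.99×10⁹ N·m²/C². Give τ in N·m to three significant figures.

τ ≈ 2.52×10⁻¹⁰ N·m

The second dipole sits on the axis of the first, so the field there is axial: E₁ = 2kp₁/r³ along +x.
E₁ = 2(8.99×10⁹)(1.58×10⁻¹¹)/(0.0943)³ = 338.8 N/C.
Torque on the second dipole: τ = p₂ E₁ sinθ.
τ = (7.43×10⁻¹³)(338.8)·sin90° = 2.517×10⁻¹⁰ N·m.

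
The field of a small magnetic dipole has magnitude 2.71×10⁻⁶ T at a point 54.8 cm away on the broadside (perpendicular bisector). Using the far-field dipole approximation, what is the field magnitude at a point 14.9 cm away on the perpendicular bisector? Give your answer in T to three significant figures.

Dipole fields scale as 1/r³ in the far field; the geometry is the same at both points.
B₂ = B₁ · (r₁/r₂)³ = 2.71×10⁻⁶ · (54.8/14.9)³.
(r₁/r₂)³ = (3.678)³ = 49.75.
B₂ ≈ 1.348×10⁻⁴ T.

B ≈ 1.35×10⁻⁴ T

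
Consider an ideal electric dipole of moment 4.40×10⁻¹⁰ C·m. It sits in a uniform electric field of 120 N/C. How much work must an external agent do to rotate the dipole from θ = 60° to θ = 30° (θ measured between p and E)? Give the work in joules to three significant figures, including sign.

W ≈ -1.93×10⁻⁸ J

W_ext = ΔU = U(θ₂) − U(θ₁) = −pE cosθ₂ − (−pE cosθ₁) = pE(cosθ₁ − cosθ₂).
W = (4.40×10⁻¹⁰)(120)·(cos60° − cos30°) = (5.280×10⁻⁸)·(-0.3660) = -1.933×10⁻⁸ J.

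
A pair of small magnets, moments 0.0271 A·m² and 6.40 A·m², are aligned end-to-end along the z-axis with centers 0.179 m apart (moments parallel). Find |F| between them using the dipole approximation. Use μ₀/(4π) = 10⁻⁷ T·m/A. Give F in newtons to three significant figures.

On-axis B of dipole 1: B = (μ₀/4π)·2m₁/r³. Force on dipole 2: F = m₂·dB/dr.
dB/dr = −(μ₀/4π)·6m₁/r⁴, so |F| = (μ₀/4π)·6m₁m₂/r⁴.
F = 6(10⁻⁷)(0.0271)(6.40)/(0.179)⁴ = 1.014×10⁻⁴ N.

F ≈ 1.01×10⁻⁴ N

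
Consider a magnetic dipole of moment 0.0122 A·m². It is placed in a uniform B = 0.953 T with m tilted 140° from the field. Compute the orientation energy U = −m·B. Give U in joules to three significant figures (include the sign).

U = −m·B = −mB cosθ.
U = −(0.0122)(0.953)·cos140° = 0.008906 J.

U ≈ 0.00891 J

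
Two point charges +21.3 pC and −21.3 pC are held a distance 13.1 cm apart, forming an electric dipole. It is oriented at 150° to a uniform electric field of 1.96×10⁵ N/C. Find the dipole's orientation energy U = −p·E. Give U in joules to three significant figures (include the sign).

U ≈ 4.74×10⁻⁷ J

Dipole moment p = qd = (2.13×10⁻¹¹ C)(0.131 m) = 2.79×10⁻¹² C·m.
U = −p·E = −pE cosθ.
U = −(2.79×10⁻¹²)(1.96×10⁵)·cos150° = 4.736×10⁻⁷ J.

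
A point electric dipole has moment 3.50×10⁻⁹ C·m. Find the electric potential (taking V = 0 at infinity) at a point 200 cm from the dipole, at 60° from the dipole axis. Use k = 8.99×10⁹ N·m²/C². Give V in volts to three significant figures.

The dipole potential is V = kp cosθ / r².
V = (8.99×10⁹)(3.50×10⁻⁹)·cos60° / (2.00)² = 3.933 V.

V ≈ 3.93 V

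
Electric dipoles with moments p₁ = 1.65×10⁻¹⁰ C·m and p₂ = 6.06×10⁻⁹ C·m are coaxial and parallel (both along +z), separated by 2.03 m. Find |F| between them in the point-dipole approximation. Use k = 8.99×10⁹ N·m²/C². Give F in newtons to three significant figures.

F ≈ 3.18×10⁻⁹ N

On-axis field of dipole 1 at distance r: E = 2kp₁/r³. Force on dipole 2 is F = p₂·dE/dr (gradient along axis).
dE/dr = −6kp₁/r⁴, so |F| = 6kp₁p₂/r⁴ (attractive for aligned moments).
F = 6(8.99×10⁹)(1.65×10⁻¹⁰)(6.06×10⁻⁹)/(2.03)⁴ = 3.176×10⁻⁹ N.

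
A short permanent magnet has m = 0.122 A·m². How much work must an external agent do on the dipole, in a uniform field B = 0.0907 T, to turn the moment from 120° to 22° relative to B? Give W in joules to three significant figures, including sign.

W_ext = ΔU = −mB cosθ₂ + mB cosθ₁ = mB(cosθ₁ − cosθ₂).
W = (0.122)(0.0907)·(cos120° − cos22°) = (0.01107)·(-1.4272) = -0.01579 J.

W ≈ -0.0158 J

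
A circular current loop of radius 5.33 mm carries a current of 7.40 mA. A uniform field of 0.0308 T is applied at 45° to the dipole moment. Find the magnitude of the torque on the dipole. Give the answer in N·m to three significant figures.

τ ≈ 1.44×10⁻⁸ N·m

Magnetic moment m = IA = Iπa² = (0.00740)·π·(0.00533)² = 6.604×10⁻⁷ A·m².
Torque on a magnetic dipole: τ = mB sinθ.
τ = (6.604×10⁻⁷)(0.0308)·sin45° = 1.438×10⁻⁸ N·m.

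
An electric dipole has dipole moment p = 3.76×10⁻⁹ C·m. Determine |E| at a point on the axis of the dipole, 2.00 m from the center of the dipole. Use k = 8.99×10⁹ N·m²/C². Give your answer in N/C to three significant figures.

On the dipole axis E = 2kp/r³.
E = 2·(8.99×10⁹)(3.76×10⁻⁹) / (2.00)³ = 8.451 N/C.

E ≈ 8.45 N/C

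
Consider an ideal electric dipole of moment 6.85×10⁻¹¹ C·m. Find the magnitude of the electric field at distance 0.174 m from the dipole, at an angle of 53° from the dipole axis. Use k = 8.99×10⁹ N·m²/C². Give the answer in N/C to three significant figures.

At angle θ the dipole field magnitude is E = (kp/r³)·√(1 + 3cos²θ).
kp/r³ = (8.99×10⁹)(6.85×10⁻¹¹) / (0.174)³ = 116.9 N/C.
√(1 + 3cos²53°) = √(1 + 3·0.3622) = √2.0865 ≈ 1.4445.
E ≈ 116.9 × 1.444 = 168.9 N/C.

E ≈ 169 N/C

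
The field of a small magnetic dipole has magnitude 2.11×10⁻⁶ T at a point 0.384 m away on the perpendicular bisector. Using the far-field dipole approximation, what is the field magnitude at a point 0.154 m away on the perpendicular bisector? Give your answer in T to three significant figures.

Dipole fields scale as 1/r³ in the far field; the geometry is the same at both points.
B₂ = B₁ · (r₁/r₂)³ = 2.11×10⁻⁶ · (0.384/0.154)³.
(r₁/r₂)³ = (2.494)³ = 15.5.
B₂ ≈ 3.271×10⁻⁵ T.

B ≈ 3.27×10⁻⁵ T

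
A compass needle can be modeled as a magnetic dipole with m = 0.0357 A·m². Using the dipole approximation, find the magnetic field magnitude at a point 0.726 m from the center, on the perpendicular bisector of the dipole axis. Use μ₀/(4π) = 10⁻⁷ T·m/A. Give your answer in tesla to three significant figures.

B ≈ 9.33×10⁻⁹ T

In the equatorial plane B = (μ₀/4π)·m/r³ (half the axial value).
B = (10⁻⁷)·(0.0357) / (0.726)³ = 9.329×10⁻⁹ T.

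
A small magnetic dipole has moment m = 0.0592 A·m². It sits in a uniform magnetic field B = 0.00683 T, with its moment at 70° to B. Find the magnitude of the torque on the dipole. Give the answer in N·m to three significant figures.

τ ≈ 3.80×10⁻⁴ N·m

Torque on a magnetic dipole: τ = mB sinθ.
τ = (0.0592)(0.00683)·sin70° = 3.800×10⁻⁴ N·m.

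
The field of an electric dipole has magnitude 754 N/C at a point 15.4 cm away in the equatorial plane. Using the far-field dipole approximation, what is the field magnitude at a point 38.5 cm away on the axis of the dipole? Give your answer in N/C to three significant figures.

Dipole fields scale as 1/r³ in the far field.
The axial field is twice the equatorial field at the same r, so the geometry factor is 2/1.
E₂ = E₁ · (2/1) · (r₁/r₂)³ = 754 · 2 · (15.4/38.5)³.
(r₁/r₂)³ = (0.4)³ = 0.064.
E₂ ≈ 96.51 N/C.

E ≈ 96.5 N/C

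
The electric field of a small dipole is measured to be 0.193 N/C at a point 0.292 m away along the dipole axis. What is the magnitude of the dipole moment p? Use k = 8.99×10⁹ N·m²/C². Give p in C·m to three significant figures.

On axis E = 2kp/r³, so p = Er³/(2k).
p = (0.193)·(0.292)³ / (2·8.99×10⁹) = 2.672×10⁻¹³ C·m.

p ≈ 2.67×10⁻¹³ C·m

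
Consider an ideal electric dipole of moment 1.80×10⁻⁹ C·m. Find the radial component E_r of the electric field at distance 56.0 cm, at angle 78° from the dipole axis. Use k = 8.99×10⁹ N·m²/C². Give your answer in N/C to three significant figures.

E_r ≈ 38.3 N/C

For a dipole, E_r = (2kp cosθ)/r³.
kp/r³ = (8.99×10⁹)(1.80×10⁻⁹)/(0.560)³ = 92.14 N/C.
E_r = 2·92.14·cos78° = 38.32 N/C.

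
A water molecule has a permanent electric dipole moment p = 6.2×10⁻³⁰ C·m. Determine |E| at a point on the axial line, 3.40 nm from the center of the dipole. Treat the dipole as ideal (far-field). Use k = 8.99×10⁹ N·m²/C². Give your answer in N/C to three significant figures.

On the dipole axis E = 2kp/r³.
E = 2·(8.99×10⁹)(6.20×10⁻³⁰) / (3.40×10⁻⁹)³ = 2.836×10⁶ N/C.

E ≈ 2.84×10⁶ N/C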